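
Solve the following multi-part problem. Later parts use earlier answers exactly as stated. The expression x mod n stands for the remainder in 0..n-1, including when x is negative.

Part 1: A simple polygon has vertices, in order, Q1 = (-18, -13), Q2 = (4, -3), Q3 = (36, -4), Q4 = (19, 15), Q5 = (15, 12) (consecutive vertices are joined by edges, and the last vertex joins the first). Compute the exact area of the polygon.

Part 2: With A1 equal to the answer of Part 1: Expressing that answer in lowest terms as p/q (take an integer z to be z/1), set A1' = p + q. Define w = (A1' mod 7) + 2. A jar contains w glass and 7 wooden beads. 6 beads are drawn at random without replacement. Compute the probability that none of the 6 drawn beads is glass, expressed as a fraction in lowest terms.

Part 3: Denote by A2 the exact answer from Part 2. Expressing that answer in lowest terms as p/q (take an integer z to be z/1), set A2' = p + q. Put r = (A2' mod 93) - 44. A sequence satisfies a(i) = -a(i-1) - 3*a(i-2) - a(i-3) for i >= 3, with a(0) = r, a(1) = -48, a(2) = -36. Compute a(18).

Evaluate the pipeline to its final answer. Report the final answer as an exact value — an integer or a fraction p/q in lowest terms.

120132

Part 1: cross terms: (-18*-3 - 4*-13)=106, (4*-4 - 36*-3)=92, (36*15 - 19*-4)=616, (19*12 - 15*15)=3, (15*-13 - -18*12)=21; twice the area = |838| = 838; area = 419; answer 419
Part 2: A1 = 419; threaded value p + q = 420; w = 2; total draws C(9,6) = 84; favorable C(7,6) = 7; P = 1/12; answer 1/12
Part 3: A2 = 1/12; threaded value p + q = 13; r = -31; a(3) = -1*(-36) - 3*(-48) - 1*(-31) = 211; iterating: a(3)=211, a(4)=-55, a(5)=-542, a(6)=496, a(7)=1185, a(8)=-2131, a(9)=-1920, a(10)=7128, a(11)=763, a(12)=-20227, a(13)=10810, a(14)=49108, a(15)=-61311, a(16)=-96823, a(17)=231648, a(18)=120132; answer 120132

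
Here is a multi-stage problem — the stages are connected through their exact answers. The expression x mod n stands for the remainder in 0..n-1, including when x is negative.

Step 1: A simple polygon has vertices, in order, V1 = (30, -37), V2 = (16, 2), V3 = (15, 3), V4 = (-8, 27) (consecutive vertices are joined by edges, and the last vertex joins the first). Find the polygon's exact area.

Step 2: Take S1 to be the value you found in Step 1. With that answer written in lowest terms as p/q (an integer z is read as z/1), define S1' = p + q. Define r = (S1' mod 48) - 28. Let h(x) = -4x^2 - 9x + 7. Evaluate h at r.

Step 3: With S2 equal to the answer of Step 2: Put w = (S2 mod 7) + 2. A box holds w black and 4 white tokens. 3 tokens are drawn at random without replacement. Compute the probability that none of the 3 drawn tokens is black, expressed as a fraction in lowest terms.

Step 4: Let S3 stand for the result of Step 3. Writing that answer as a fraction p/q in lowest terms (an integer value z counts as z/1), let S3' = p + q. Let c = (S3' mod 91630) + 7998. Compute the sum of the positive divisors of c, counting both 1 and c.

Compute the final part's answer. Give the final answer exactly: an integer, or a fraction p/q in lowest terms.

8168

Step 1: cross terms: (30*2 - 16*-37)=652, (16*3 - 15*2)=18, (15*27 - -8*3)=429, (-8*-37 - 30*27)=-514; twice the area = |585| = 585; area = 585/2; answer 585/2
Step 2: S1 = 585/2; threaded value p + q = 587; r = -17; -4*(-17)^2 - 9*(-17)^1 + 7 = (-1156) + (153) + (7) = -996; answer -996
Step 3: S2 = -996; w = 7; total draws C(11,3) = 165; favorable C(4,3) = 4; P = 4/165; answer 4/165
Step 4: S3 = 4/165; threaded value p + q = 169; c = 8167; 8167 is prime, so its only divisors are 1 and 8167; sigma = 1 + 8167 = 8168; answer 8168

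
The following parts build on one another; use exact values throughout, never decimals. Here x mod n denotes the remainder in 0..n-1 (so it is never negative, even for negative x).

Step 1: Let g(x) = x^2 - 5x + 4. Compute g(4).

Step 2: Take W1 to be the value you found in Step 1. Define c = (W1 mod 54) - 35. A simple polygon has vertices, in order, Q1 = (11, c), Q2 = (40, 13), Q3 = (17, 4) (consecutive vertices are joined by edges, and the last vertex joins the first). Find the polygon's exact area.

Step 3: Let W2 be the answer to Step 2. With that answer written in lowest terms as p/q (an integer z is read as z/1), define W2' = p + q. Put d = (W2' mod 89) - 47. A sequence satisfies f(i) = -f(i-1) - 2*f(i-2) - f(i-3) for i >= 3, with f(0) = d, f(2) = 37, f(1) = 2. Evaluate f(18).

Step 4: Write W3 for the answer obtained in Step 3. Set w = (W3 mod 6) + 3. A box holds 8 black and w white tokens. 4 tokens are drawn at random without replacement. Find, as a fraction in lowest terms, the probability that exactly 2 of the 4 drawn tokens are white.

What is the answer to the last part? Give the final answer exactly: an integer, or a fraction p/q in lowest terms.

28/65

Step 1: 1*(4)^2 - 5*(4)^1 + 4 = (16) + (-20) + (4) = 0; answer 0
Step 2: W1 = 0; c = -35; cross terms: (11*13 - 40*-35)=1543, (40*4 - 17*13)=-61, (17*-35 - 11*4)=-639; twice the area = |843| = 843; area = 843/2; answer 843/2
Step 3: W2 = 843/2; threaded value p + q = 845; d = -3; f(3) = -1*(37) - 2*(2) - 1*(-3) = -38; iterating: f(3)=-38, f(4)=-38, f(5)=77, f(6)=37, f(7)=-153, f(8)=2, f(9)=267, f(10)=-118, f(11)=-418, f(12)=387, f(13)=567, f(14)=-923, f(15)=-598, f(16)=1877, f(17)=242, f(18)=-3398; answer -3398
Step 4: W3 = -3398; w = 7; total draws C(15,4) = 1365; favorable C(7,2)*C(8,2) = 588; P = 28/65; answer 28/65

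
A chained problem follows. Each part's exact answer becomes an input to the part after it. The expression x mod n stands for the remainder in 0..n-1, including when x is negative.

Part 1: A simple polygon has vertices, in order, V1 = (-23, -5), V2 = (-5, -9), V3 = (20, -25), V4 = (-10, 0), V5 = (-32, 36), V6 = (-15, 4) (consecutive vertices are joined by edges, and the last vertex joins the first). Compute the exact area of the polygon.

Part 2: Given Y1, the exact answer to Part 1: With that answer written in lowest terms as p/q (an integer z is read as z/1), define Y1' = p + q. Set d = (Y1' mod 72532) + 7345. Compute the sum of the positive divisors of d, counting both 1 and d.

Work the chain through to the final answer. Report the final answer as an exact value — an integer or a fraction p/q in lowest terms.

13008

Part 1: cross terms: (-23*-9 - -5*-5)=182, (-5*-25 - 20*-9)=305, (20*0 - -10*-25)=-250, (-10*36 - -32*0)=-360, (-32*4 - -15*36)=412, (-15*-5 - -23*4)=167; twice the area = |456| = 456; area = 228; answer 228
Part 2: Y1 = 228; threaded value p + q = 229; d = 7574; 7574 = 2 * 7 * 541; sigma = (1 + 2) * (1 + 7) * (1 + 541) = 3 * 8 * 542 = 13008; answer 13008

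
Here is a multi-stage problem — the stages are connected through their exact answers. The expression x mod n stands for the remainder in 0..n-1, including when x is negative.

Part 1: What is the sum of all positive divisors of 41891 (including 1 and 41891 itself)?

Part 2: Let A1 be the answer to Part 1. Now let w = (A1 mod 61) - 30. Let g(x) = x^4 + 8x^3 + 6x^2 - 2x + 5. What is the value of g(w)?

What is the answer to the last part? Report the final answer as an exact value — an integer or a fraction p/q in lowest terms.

12866

Part 1: 41891 = 163 * 257; sigma = (1 + 163) * (1 + 257) = 164 * 258 = 42312; answer 42312
Part 2: A1 = 42312; w = 9; 1*(9)^4 + 8*(9)^3 + 6*(9)^2 - 2*(9)^1 + 5 = (6561) + (5832) + (486) + (-18) + (5) = 12866; answer 12866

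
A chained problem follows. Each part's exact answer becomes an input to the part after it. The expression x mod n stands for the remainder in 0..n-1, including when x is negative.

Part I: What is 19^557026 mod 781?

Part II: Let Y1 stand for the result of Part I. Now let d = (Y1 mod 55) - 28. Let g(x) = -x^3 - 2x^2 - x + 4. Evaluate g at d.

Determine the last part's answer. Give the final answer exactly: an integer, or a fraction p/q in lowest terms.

2370

Part I: squarings mod 781: 19^1=19, 19^2=361, 19^4=675, 19^8=302, 19^16=608, 19^32=251, 19^64=521, 19^128=434, 19^256=135, 19^512=262, 19^1024=697, 19^2048=27, 19^4096=729, 19^8192=361, 19^16384=675, 19^32768=302, 19^65536=608, 19^131072=251, 19^262144=521, 19^524288=434; 19^557026 = 19^2 * 19^32 * 19^64 * 19^128 * 19^256 * 19^512 * 19^1024 * 19^2048 * 19^4096 * 19^8192 * 19^16384 * 19^524288 = 729 (mod 781); answer 729
Part II: Y1 = 729; d = -14; -1*(-14)^3 - 2*(-14)^2 - 1*(-14)^1 + 4 = (2744) + (-392) + (14) + (4) = 2370; answer 2370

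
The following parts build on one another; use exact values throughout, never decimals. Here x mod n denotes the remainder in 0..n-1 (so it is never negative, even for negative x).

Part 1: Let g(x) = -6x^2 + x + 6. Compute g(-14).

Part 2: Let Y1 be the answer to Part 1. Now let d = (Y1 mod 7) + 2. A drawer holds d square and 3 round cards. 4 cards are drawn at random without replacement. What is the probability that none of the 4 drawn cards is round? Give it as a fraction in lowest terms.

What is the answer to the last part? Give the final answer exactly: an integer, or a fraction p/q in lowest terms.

7/33

Part 1: -6*(-14)^2 + 1*(-14)^1 + 6 = (-1176) + (-14) + (6) = -1184; answer -1184
Part 2: Y1 = -1184; d = 8; total draws C(11,4) = 330; favorable C(8,4) = 70; P = 7/33; answer 7/33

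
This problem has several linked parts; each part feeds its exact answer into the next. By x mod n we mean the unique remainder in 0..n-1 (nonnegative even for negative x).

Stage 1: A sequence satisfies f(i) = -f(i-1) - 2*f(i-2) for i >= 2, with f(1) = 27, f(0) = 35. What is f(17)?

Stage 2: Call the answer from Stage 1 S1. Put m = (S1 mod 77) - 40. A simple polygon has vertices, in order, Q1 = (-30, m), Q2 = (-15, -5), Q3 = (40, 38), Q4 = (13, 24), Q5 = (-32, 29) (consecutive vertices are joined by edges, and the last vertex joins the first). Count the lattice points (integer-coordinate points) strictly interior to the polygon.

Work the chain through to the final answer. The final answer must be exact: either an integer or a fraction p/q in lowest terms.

Stage 1: f(2) = -1*(27) - 2*(35) = -97; iterating: f(2)=-97, f(3)=43, f(4)=151, f(5)=-237, f(6)=-65, f(7)=539, f(8)=-409, f(9)=-669, f(10)=1487, f(11)=-149, f(12)=-2825, f(13)=3123, f(14)=2527, f(15)=-8773, f(16)=3719, f(17)=13827; answer 13827
Stage 2: S1 = 13827; m = 4; cross terms: (-30*-5 - -15*4)=210, (-15*38 - 40*-5)=-370, (40*24 - 13*38)=466, (13*29 - -32*24)=1145, (-32*4 - -30*29)=742; twice the area = |2193| = 2193; area = 2193/2; boundary points = 3 + 1 + 1 + 5 + 1 = 11; strictly interior points = area - boundary/2 + 1 = 1092; answer 1092

1092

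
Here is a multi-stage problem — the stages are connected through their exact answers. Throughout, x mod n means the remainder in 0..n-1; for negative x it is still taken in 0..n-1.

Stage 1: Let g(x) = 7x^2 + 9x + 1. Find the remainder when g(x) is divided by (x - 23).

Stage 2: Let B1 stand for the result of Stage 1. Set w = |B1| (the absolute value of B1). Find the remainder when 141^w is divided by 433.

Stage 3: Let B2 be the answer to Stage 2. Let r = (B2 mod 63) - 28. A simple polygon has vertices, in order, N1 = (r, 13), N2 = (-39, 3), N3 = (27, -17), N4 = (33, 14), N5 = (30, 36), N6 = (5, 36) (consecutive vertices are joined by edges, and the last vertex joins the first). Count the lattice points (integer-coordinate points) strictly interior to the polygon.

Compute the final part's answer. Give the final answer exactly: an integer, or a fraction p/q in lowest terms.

Stage 1: remainder = value at the root: 7*(23)^2 + 9*(23)^1 + 1 = (3703) + (207) + (1) = 3911; answer 3911
Stage 2: B1 = 3911; w = 3911; squarings mod 433: 141^1=141, 141^2=396, 141^4=70, 141^8=137, 141^16=150, 141^32=417, 141^64=256, 141^128=153, 141^256=27, 141^512=296, 141^1024=150, 141^2048=417; 141^3911 = 141^1 * 141^2 * 141^4 * 141^64 * 141^256 * 141^512 * 141^1024 * 141^2048 = 330 (mod 433); answer 330
Stage 3: B2 = 330; r = -13; cross terms: (-13*3 - -39*13)=468, (-39*-17 - 27*3)=582, (27*14 - 33*-17)=939, (33*36 - 30*14)=768, (30*36 - 5*36)=900, (5*13 - -13*36)=533; twice the area = |4190| = 4190; area = 2095; boundary points = 2 + 2 + 1 + 1 + 25 + 1 = 32; strictly interior points = area - boundary/2 + 1 = 2080; answer 2080

2080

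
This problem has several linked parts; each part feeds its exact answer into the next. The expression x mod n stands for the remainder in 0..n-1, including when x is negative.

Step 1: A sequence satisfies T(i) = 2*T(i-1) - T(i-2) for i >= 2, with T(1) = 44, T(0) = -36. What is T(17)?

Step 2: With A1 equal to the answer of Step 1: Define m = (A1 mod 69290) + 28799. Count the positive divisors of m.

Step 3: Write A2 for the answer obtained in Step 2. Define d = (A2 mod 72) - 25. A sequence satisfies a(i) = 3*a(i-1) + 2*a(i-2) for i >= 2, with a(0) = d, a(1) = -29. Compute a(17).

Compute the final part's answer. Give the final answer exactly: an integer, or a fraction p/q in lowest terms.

-22966875257

Step 1: T(2) = 2*(44) - 1*(-36) = 124; iterating: T(2)=124, T(3)=204, T(4)=284, T(5)=364, T(6)=444, T(7)=524, T(8)=604, T(9)=684, T(10)=764, T(11)=844, T(12)=924, T(13)=1004, T(14)=1084, T(15)=1164, T(16)=1244, T(17)=1324; answer 1324
Step 2: A1 = 1324; m = 30123; 30123 = 3^2 * 3347; number of divisors = (2+1) * (1+1) = 6; answer 6
Step 3: A2 = 6; d = -19; a(2) = 3*(-29) + 2*(-19) = -125; iterating: a(2)=-125, a(3)=-433, a(4)=-1549, a(5)=-5513, a(6)=-19637, a(7)=-69937, a(8)=-249085, a(9)=-887129, a(10)=-3159557, a(11)=-11252929, a(12)=-40077901, a(13)=-142739561, a(14)=-508374485, a(15)=-1810602577, a(16)=-6448556701, a(17)=-22966875257; answer -22966875257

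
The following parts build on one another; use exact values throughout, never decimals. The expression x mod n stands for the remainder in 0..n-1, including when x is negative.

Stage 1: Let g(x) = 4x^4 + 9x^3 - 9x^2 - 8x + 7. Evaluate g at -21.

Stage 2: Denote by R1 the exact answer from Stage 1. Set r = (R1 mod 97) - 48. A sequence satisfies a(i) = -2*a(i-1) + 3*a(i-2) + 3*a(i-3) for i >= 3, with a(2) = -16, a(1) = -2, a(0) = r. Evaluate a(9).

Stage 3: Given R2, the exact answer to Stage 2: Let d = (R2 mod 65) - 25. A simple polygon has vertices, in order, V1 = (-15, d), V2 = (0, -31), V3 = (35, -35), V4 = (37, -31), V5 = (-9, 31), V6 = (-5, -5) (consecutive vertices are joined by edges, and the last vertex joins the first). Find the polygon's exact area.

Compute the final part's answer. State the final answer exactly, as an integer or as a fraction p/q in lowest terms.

2563/2

Stage 1: 4*(-21)^4 + 9*(-21)^3 - 9*(-21)^2 - 8*(-21)^1 + 7 = (777924) + (-83349) + (-3969) + (168) + (7) = 690781; answer 690781
Stage 2: R1 = 690781; r = -4; a(3) = -2*(-16) + 3*(-2) + 3*(-4) = 14; iterating: a(3)=14, a(4)=-82, a(5)=158, a(6)=-520, a(7)=1268, a(8)=-3622, a(9)=9488; answer 9488
Stage 3: R2 = 9488; d = 38; cross terms: (-15*-31 - 0*38)=465, (0*-35 - 35*-31)=1085, (35*-31 - 37*-35)=210, (37*31 - -9*-31)=868, (-9*-5 - -5*31)=200, (-5*38 - -15*-5)=-265; twice the area = |2563| = 2563; area = 2563/2; answer 2563/2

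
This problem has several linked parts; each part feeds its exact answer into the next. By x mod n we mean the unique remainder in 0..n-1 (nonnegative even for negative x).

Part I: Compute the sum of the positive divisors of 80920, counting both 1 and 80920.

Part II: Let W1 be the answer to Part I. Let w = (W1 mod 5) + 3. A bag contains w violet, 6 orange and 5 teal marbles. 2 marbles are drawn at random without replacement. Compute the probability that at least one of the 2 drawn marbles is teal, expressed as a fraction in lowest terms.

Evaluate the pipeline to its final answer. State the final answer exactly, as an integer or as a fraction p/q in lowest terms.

Part I: 80920 = 2^3 * 5 * 7 * 17^2; sigma = (1 + 2 + 4 + 8) * (1 + 5) * (1 + 7) * (1 + 17 + 289) = 15 * 6 * 8 * 307 = 221040; answer 221040
Part II: W1 = 221040; w = 3; total draws C(14,2) = 91; complement C(9,2) = 36; favorable 91 - 36 = 55; P = 55/91; answer 55/91

55/91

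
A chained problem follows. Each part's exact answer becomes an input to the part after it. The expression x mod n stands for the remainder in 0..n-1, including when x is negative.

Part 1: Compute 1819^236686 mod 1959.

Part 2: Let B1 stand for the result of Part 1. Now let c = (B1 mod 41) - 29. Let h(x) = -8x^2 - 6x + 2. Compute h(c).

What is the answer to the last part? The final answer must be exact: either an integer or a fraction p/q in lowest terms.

-3078

Part 1: squarings mod 1959: 1819^1=1819, 1819^2=10, 1819^4=100, 1819^8=205, 1819^16=886, 1819^32=1396, 1819^64=1570, 1819^128=478, 1819^256=1240, 1819^512=1744, 1819^1024=1168, 1819^2048=760, 1819^4096=1654, 1819^8192=952, 1819^16384=1246, 1819^32768=988, 1819^65536=562, 1819^131072=445; 1819^236686 = 1819^2 * 1819^4 * 1819^8 * 1819^128 * 1819^1024 * 1819^2048 * 1819^4096 * 1819^32768 * 1819^65536 * 1819^131072 = 91 (mod 1959); answer 91
Part 2: B1 = 91; c = -20; -8*(-20)^2 - 6*(-20)^1 + 2 = (-3200) + (120) + (2) = -3078; answer -3078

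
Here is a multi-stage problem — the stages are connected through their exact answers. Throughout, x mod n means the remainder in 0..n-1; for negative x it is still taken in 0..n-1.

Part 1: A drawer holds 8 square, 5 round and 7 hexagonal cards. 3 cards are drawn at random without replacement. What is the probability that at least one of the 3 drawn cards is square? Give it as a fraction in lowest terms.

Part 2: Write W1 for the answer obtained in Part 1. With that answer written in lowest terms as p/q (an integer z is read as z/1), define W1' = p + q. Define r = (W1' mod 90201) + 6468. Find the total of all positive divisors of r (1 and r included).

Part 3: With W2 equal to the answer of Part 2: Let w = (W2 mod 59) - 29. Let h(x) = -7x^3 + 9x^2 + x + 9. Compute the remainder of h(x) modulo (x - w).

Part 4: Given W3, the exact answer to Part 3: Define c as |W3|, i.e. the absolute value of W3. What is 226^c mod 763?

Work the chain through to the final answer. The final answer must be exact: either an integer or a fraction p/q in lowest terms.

Part 1: total draws C(20,3) = 1140; complement C(12,3) = 220; favorable 1140 - 220 = 920; P = 46/57; answer 46/57
Part 2: W1 = 46/57; threaded value p + q = 103; r = 6571; 6571 is prime, so its only divisors are 1 and 6571; sigma = 1 + 6571 = 6572; answer 6572
Part 3: W2 = 6572; w = -6; remainder = value at the root: -7*(-6)^3 + 9*(-6)^2 + 1*(-6)^1 + 9 = (1512) + (324) + (-6) + (9) = 1839; answer 1839
Part 4: W3 = 1839; c = 1839; squarings mod 763: 226^1=226, 226^2=718, 226^4=499, 226^8=263, 226^16=499, 226^32=263, 226^64=499, 226^128=263, 226^256=499, 226^512=263, 226^1024=499; 226^1839 = 226^1 * 226^2 * 226^4 * 226^8 * 226^32 * 226^256 * 226^512 * 226^1024 = 512 (mod 763); answer 512

512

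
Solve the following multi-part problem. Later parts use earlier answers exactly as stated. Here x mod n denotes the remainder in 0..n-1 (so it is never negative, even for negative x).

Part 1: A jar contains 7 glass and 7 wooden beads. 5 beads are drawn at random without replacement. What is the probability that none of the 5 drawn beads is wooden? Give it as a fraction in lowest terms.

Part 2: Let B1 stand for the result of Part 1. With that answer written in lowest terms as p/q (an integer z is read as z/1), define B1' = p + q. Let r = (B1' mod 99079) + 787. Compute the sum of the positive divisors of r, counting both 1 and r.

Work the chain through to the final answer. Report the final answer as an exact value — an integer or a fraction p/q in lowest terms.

Part 1: total draws C(14,5) = 2002; favorable C(7,5) = 21; P = 3/286; answer 3/286
Part 2: B1 = 3/286; threaded value p + q = 289; r = 1076; 1076 = 2^2 * 269; sigma = (1 + 2 + 4) * (1 + 269) = 7 * 270 = 1890; answer 1890

1890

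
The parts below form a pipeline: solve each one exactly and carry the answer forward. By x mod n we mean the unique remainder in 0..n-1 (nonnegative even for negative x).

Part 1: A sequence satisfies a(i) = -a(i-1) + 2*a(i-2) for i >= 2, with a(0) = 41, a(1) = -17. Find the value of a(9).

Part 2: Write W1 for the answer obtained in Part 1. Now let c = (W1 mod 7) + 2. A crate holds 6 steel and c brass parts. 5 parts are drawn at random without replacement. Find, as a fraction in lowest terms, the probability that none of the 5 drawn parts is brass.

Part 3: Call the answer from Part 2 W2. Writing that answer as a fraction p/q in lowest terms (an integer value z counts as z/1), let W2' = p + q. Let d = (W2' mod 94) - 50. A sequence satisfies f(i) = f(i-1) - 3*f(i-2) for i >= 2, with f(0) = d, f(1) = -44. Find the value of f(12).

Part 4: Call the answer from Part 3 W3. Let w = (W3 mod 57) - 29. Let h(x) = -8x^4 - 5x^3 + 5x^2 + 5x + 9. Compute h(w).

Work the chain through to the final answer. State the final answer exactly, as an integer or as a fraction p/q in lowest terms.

6

Part 1: a(2) = -1*(-17) + 2*(41) = 99; iterating: a(2)=99, a(3)=-133, a(4)=331, a(5)=-597, a(6)=1259, a(7)=-2453, a(8)=4971, a(9)=-9877; answer -9877
Part 2: W1 = -9877; c = 2; total draws C(8,5) = 56; favorable C(6,5) = 6; P = 3/28; answer 3/28
Part 3: W2 = 3/28; threaded value p + q = 31; d = -19; f(2) = 1*(-44) - 3*(-19) = 13; iterating: f(2)=13, f(3)=145, f(4)=106, f(5)=-329, f(6)=-647, f(7)=340, f(8)=2281, f(9)=1261, f(10)=-5582, f(11)=-9365, f(12)=7381; answer 7381
Part 4: W3 = 7381; w = -1; -8*(-1)^4 - 5*(-1)^3 + 5*(-1)^2 + 5*(-1)^1 + 9 = (-8) + (5) + (5) + (-5) + (9) = 6; answer 6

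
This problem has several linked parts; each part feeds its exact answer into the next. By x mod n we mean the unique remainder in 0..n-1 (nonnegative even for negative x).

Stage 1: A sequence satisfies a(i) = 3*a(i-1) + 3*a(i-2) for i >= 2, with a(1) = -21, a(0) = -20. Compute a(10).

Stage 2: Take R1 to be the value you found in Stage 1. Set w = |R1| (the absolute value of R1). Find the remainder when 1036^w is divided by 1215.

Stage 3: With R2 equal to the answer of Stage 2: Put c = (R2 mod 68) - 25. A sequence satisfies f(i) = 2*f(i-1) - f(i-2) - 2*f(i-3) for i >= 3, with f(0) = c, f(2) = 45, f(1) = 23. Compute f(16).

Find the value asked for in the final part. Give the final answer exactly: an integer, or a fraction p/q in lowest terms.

Stage 1: a(2) = 3*(-21) + 3*(-20) = -123; iterating: a(2)=-123, a(3)=-432, a(4)=-1665, a(5)=-6291, a(6)=-23868, a(7)=-90477, a(8)=-343035, a(9)=-1300536, a(10)=-4930713; answer -4930713
Stage 2: R1 = -4930713; w = 4930713; squarings mod 1215: 1036^1=1036, 1036^2=451, 1036^4=496, 1036^8=586, 1036^16=766, 1036^32=1126, 1036^64=631, 1036^128=856, 1036^256=91, 1036^512=991, 1036^1024=361, 1036^2048=316, 1036^4096=226, 1036^8192=46, 1036^16384=901, 1036^32768=181, 1036^65536=1171, 1036^131072=721, 1036^262144=1036, 1036^524288=451, 1036^1048576=496, 1036^2097152=586, 1036^4194304=766; 1036^4930713 = 1036^1 * 1036^8 * 1036^16 * 1036^128 * 1036^1024 * 1036^2048 * 1036^4096 * 1036^8192 * 1036^65536 * 1036^131072 * 1036^524288 * 1036^4194304 = 1 (mod 1215); answer 1
Stage 3: R2 = 1; c = -24; f(3) = 2*(45) - 1*(23) - 2*(-24) = 115; iterating: f(3)=115, f(4)=139, f(5)=73, f(6)=-223, f(7)=-797, f(8)=-1517, f(9)=-1791, f(10)=-471, f(11)=3883, f(12)=11819, f(13)=20697, f(14)=21809, f(15)=-717, f(16)=-64637; answer -64637

-64637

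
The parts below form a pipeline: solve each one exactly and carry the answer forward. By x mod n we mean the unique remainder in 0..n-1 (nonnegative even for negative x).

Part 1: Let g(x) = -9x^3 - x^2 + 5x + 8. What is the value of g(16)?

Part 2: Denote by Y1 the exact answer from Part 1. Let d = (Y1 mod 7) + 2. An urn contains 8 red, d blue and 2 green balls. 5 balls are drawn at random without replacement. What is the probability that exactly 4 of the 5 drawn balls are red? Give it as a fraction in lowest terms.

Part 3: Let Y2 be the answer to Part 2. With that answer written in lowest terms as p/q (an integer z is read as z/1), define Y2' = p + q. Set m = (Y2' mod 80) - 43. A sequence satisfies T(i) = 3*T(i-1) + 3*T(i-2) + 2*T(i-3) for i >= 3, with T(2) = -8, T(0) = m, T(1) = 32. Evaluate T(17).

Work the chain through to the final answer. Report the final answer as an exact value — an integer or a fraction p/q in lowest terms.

1373380904

Part 1: -9*(16)^3 - 1*(16)^2 + 5*(16)^1 + 8 = (-36864) + (-256) + (80) + (8) = -37032; answer -37032
Part 2: Y1 = -37032; d = 7; total draws C(17,5) = 6188; favorable C(8,4)*C(9,1) = 630; P = 45/442; answer 45/442
Part 3: Y2 = 45/442; threaded value p + q = 487; m = -36; T(3) = 3*(-8) + 3*(32) + 2*(-36) = 0; iterating: T(3)=0, T(4)=40, T(5)=104, T(6)=432, T(7)=1688, T(8)=6568, T(9)=25632, T(10)=99976, T(11)=389960, T(12)=1521072, T(13)=5933048, T(14)=23142280, T(15)=90268128, T(16)=352097320, T(17)=1373380904; answer 1373380904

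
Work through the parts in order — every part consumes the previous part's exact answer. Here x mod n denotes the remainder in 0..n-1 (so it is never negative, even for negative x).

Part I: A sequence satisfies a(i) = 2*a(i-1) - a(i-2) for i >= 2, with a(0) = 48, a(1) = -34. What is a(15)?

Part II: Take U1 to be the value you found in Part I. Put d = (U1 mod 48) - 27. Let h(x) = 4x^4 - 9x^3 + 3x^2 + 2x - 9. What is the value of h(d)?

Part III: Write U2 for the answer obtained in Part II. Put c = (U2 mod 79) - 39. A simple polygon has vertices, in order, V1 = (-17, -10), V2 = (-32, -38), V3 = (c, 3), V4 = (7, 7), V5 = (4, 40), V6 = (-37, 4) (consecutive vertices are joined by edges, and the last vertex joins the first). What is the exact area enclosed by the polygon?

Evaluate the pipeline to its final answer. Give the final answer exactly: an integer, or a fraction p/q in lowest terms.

2075

Part I: a(2) = 2*(-34) - 1*(48) = -116; iterating: a(2)=-116, a(3)=-198, a(4)=-280, a(5)=-362, a(6)=-444, a(7)=-526, a(8)=-608, a(9)=-690, a(10)=-772, a(11)=-854, a(12)=-936, a(13)=-1018, a(14)=-1100, a(15)=-1182; answer -1182
Part II: U1 = -1182; d = -9; 4*(-9)^4 - 9*(-9)^3 + 3*(-9)^2 + 2*(-9)^1 - 9 = (26244) + (6561) + (243) + (-18) + (-9) = 33021; answer 33021
Part III: U2 = 33021; c = 39; cross terms: (-17*-38 - -32*-10)=326, (-32*3 - 39*-38)=1386, (39*7 - 7*3)=252, (7*40 - 4*7)=252, (4*4 - -37*40)=1496, (-37*-10 - -17*4)=438; twice the area = |4150| = 4150; area = 2075; answer 2075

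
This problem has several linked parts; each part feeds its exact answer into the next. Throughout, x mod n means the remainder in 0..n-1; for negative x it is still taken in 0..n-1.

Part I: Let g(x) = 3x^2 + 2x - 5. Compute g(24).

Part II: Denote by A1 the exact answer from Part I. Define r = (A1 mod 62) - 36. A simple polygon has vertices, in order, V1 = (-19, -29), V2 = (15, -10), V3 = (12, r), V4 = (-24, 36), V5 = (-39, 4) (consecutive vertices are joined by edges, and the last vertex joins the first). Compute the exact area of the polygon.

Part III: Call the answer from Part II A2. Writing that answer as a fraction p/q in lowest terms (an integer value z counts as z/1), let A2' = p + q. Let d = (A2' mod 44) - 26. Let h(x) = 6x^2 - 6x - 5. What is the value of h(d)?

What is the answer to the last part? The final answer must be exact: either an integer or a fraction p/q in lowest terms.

Part I: 3*(24)^2 + 2*(24)^1 - 5 = (1728) + (48) + (-5) = 1771; answer 1771
Part II: A1 = 1771; r = -1; cross terms: (-19*-10 - 15*-29)=625, (15*-1 - 12*-10)=105, (12*36 - -24*-1)=408, (-24*4 - -39*36)=1308, (-39*-29 - -19*4)=1207; twice the area = |3653| = 3653; area = 3653/2; answer 3653/2
Part III: A2 = 3653/2; threaded value p + q = 3655; d = -23; 6*(-23)^2 - 6*(-23)^1 - 5 = (3174) + (138) + (-5) = 3307; answer 3307

3307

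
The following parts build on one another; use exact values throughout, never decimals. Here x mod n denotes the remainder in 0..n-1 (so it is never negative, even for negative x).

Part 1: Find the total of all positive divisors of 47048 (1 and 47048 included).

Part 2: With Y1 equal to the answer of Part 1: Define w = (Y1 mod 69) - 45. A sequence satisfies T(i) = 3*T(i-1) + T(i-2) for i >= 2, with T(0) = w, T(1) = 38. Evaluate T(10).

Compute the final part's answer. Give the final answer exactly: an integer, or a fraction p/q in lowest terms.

Part 1: 47048 = 2^3 * 5881; sigma = (1 + 2 + 4 + 8) * (1 + 5881) = 15 * 5882 = 88230; answer 88230
Part 2: Y1 = 88230; w = 3; T(2) = 3*(38) + 1*(3) = 117; iterating: T(2)=117, T(3)=389, T(4)=1284, T(5)=4241, T(6)=14007, T(7)=46262, T(8)=152793, T(9)=504641, T(10)=1666716; answer 1666716

1666716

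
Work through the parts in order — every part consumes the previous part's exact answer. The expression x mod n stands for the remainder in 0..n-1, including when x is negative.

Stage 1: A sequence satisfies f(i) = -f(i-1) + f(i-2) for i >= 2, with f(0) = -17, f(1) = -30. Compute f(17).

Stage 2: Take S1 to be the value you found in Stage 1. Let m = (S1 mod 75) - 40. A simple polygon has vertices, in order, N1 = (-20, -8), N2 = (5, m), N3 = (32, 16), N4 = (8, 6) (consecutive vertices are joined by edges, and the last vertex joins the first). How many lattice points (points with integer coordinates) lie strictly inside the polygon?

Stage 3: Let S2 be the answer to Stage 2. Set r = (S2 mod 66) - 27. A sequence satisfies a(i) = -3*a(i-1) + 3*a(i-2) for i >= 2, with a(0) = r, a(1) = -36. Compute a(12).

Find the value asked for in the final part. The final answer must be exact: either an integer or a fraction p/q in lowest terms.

Stage 1: f(2) = -1*(-30) + 1*(-17) = 13; iterating: f(2)=13, f(3)=-43, f(4)=56, f(5)=-99, f(6)=155, f(7)=-254, f(8)=409, f(9)=-663, f(10)=1072, f(11)=-1735, f(12)=2807, f(13)=-4542, f(14)=7349, f(15)=-11891, f(16)=19240, f(17)=-31131; answer -31131
Stage 2: S1 = -31131; m = 29; cross terms: (-20*29 - 5*-8)=-540, (5*16 - 32*29)=-848, (32*6 - 8*16)=64, (8*-8 - -20*6)=56; twice the area = |-1268| = 1268; area = 634; boundary points = 1 + 1 + 2 + 14 = 18; strictly interior points = area - boundary/2 + 1 = 626; answer 626
Stage 3: S2 = 626; r = 5; a(2) = -3*(-36) + 3*(5) = 123; iterating: a(2)=123, a(3)=-477, a(4)=1800, a(5)=-6831, a(6)=25893, a(7)=-98172, a(8)=372195, a(9)=-1411101, a(10)=5349888, a(11)=-20282967, a(12)=76898565; answer 76898565

76898565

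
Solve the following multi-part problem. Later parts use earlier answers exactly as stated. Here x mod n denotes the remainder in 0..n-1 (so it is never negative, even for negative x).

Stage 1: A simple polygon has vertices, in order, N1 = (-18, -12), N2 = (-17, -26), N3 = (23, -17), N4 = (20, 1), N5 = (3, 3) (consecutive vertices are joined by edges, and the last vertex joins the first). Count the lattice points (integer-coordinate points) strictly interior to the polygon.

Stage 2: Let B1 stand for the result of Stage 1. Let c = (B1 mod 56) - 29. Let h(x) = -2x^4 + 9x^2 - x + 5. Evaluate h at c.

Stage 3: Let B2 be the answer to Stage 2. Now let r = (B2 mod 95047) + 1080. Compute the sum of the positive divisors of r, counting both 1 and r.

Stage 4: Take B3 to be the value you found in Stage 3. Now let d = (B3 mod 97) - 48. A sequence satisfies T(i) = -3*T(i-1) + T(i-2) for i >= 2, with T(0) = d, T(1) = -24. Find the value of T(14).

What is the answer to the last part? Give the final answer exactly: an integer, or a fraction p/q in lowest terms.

Stage 1: cross terms: (-18*-26 - -17*-12)=264, (-17*-17 - 23*-26)=887, (23*1 - 20*-17)=363, (20*3 - 3*1)=57, (3*-12 - -18*3)=18; twice the area = |1589| = 1589; area = 1589/2; boundary points = 1 + 1 + 3 + 1 + 3 = 9; strictly interior points = area - boundary/2 + 1 = 791; answer 791
Stage 2: B1 = 791; c = -22; -2*(-22)^4 + 9*(-22)^2 - 1*(-22)^1 + 5 = (-468512) + (4356) + (22) + (5) = -464129; answer -464129
Stage 3: B2 = -464129; r = 12186; 12186 = 2 * 3^2 * 677; sigma = (1 + 2) * (1 + 3 + 9) * (1 + 677) = 3 * 13 * 678 = 26442; answer 26442
Stage 4: B3 = 26442; d = 10; T(2) = -3*(-24) + 1*(10) = 82; iterating: T(2)=82, T(3)=-270, T(4)=892, T(5)=-2946, T(6)=9730, T(7)=-32136, T(8)=106138, T(9)=-350550, T(10)=1157788, T(11)=-3823914, T(12)=12629530, T(13)=-41712504, T(14)=137767042; answer 137767042

137767042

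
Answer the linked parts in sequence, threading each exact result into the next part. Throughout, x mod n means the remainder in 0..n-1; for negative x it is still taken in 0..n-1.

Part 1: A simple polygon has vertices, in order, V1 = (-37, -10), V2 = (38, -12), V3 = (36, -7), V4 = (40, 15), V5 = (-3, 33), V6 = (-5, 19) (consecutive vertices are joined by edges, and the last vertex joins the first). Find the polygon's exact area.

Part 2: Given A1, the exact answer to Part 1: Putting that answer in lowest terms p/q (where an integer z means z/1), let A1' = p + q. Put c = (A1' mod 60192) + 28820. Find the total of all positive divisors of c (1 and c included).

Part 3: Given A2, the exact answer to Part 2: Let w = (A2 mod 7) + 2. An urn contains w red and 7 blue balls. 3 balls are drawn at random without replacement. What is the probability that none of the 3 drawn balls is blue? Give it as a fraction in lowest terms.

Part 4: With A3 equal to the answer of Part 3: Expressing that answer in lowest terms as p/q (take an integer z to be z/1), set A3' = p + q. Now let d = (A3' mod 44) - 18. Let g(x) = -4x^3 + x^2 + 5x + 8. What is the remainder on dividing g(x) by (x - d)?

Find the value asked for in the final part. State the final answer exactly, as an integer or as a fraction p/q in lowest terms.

Part 1: cross terms: (-37*-12 - 38*-10)=824, (38*-7 - 36*-12)=166, (36*15 - 40*-7)=820, (40*33 - -3*15)=1365, (-3*19 - -5*33)=108, (-5*-10 - -37*19)=753; twice the area = |4036| = 4036; area = 2018; answer 2018
Part 2: A1 = 2018; threaded value p + q = 2019; c = 30839; 30839 is prime, so its only divisors are 1 and 30839; sigma = 1 + 30839 = 30840; answer 30840
Part 3: A2 = 30840; w = 7; total draws C(14,3) = 364; favorable C(7,3) = 35; P = 5/52; answer 5/52
Part 4: A3 = 5/52; threaded value p + q = 57; d = -5; remainder = value at the root: -4*(-5)^3 + 1*(-5)^2 + 5*(-5)^1 + 8 = (500) + (25) + (-25) + (8) = 508; answer 508

508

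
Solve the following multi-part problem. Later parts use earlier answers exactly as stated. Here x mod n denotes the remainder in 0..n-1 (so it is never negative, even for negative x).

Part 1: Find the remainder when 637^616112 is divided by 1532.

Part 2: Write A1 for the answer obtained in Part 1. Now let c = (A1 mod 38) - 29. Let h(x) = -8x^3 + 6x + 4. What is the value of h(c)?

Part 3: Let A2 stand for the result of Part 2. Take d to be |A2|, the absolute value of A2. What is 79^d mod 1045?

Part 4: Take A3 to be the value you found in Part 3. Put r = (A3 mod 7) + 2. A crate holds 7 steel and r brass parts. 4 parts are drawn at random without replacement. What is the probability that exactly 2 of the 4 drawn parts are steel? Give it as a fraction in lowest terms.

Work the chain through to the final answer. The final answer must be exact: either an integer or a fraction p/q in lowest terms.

Part 1: squarings mod 1532: 637^1=637, 637^2=1321, 637^4=93, 637^8=989, 637^16=705, 637^32=657, 637^64=1157, 637^128=1213, 637^256=649, 637^512=1433, 637^1024=609, 637^2048=137, 637^4096=385, 637^8192=1153, 637^16384=1165, 637^32768=1405, 637^65536=809, 637^131072=317, 637^262144=909, 637^524288=533; 637^616112 = 637^16 * 637^32 * 637^128 * 637^512 * 637^1024 * 637^8192 * 637^16384 * 637^65536 * 637^524288 = 773 (mod 1532); answer 773
Part 2: A1 = 773; c = -16; -8*(-16)^3 + 6*(-16)^1 + 4 = (32768) + (-96) + (4) = 32676; answer 32676
Part 3: A2 = 32676; d = 32676; squarings mod 1045: 79^1=79, 79^2=1016, 79^4=841, 79^8=861, 79^16=416, 79^32=631, 79^64=16, 79^128=256, 79^256=746, 79^512=576, 79^1024=511, 79^2048=916, 79^4096=966, 79^8192=1016, 79^16384=841; 79^32676 = 79^4 * 79^32 * 79^128 * 79^256 * 79^512 * 79^1024 * 79^2048 * 79^4096 * 79^8192 * 79^16384 = 691 (mod 1045); answer 691
Part 4: A3 = 691; r = 7; total draws C(14,4) = 1001; favorable C(7,2)*C(7,2) = 441; P = 63/143; answer 63/143

63/143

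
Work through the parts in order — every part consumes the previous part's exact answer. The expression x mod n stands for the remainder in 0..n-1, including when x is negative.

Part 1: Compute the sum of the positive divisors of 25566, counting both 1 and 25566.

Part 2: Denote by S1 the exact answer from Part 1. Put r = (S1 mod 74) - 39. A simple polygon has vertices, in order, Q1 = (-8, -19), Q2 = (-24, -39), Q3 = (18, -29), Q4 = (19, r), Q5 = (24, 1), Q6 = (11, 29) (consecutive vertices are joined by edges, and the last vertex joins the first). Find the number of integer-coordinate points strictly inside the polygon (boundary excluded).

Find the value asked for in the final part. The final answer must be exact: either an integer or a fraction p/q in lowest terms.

1347

Part 1: 25566 = 2 * 3 * 4261; sigma = (1 + 2) * (1 + 3) * (1 + 4261) = 3 * 4 * 4262 = 51144; answer 51144
Part 2: S1 = 51144; r = -29; cross terms: (-8*-39 - -24*-19)=-144, (-24*-29 - 18*-39)=1398, (18*-29 - 19*-29)=29, (19*1 - 24*-29)=715, (24*29 - 11*1)=685, (11*-19 - -8*29)=23; twice the area = |2706| = 2706; area = 1353; boundary points = 4 + 2 + 1 + 5 + 1 + 1 = 14; strictly interior points = area - boundary/2 + 1 = 1347; answer 1347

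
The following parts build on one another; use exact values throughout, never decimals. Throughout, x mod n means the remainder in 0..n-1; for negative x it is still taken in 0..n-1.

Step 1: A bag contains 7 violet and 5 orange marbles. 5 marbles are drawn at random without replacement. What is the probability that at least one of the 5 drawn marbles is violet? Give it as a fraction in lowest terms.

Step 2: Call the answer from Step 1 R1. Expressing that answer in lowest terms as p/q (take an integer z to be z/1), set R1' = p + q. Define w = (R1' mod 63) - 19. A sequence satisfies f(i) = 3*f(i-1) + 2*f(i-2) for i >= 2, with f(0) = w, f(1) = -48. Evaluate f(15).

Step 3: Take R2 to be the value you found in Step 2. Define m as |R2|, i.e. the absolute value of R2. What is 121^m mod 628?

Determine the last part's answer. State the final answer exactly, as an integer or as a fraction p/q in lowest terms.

Step 1: total draws C(12,5) = 792; complement C(5,5) = 1; favorable 792 - 1 = 791; P = 791/792; answer 791/792
Step 2: R1 = 791/792; threaded value p + q = 1583; w = -11; f(2) = 3*(-48) + 2*(-11) = -166; iterating: f(2)=-166, f(3)=-594, f(4)=-2114, f(5)=-7530, f(6)=-26818, f(7)=-95514, f(8)=-340178, f(9)=-1211562, f(10)=-4315042, f(11)=-15368250, f(12)=-54734834, f(13)=-194941002, f(14)=-694292674, f(15)=-2472760026; answer -2472760026
Step 3: R2 = -2472760026; m = 2472760026; squarings mod 628: 121^1=121, 121^2=197, 121^4=501, 121^8=429, 121^16=37, 121^32=113, 121^64=209, 121^128=349, 121^256=597, 121^512=333, 121^1024=361, 121^2048=325, 121^4096=121, 121^8192=197, 121^16384=501, 121^32768=429, 121^65536=37, 121^131072=113, 121^262144=209, 121^524288=349, 121^1048576=597, 121^2097152=333, 121^4194304=361, 121^8388608=325, 121^16777216=121, 121^33554432=197, 121^67108864=501, 121^134217728=429, 121^268435456=37, 121^536870912=113, 121^1073741824=209, 121^2147483648=349; 121^2472760026 = 121^2 * 121^8 * 121^16 * 121^64 * 121^128 * 121^512 * 121^4096 * 121^16384 * 121^65536 * 121^131072 * 121^2097152 * 121^4194304 * 121^16777216 * 121^33554432 * 121^268435456 * 121^2147483648 = 413 (mod 628); answer 413

413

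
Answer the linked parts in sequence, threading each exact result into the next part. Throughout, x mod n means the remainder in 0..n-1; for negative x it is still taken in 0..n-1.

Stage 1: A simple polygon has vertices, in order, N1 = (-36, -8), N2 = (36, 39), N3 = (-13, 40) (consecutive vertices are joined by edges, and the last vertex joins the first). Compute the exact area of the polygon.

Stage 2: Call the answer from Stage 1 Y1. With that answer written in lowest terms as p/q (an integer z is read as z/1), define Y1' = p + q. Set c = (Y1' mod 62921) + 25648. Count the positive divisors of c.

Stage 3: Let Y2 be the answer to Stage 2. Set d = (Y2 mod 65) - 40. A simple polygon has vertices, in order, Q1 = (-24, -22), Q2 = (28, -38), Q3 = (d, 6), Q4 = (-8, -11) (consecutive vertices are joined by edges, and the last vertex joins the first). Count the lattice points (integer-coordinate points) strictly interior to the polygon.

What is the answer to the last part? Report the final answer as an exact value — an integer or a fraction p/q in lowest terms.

Stage 1: cross terms: (-36*39 - 36*-8)=-1116, (36*40 - -13*39)=1947, (-13*-8 - -36*40)=1544; twice the area = |2375| = 2375; area = 2375/2; answer 2375/2
Stage 2: Y1 = 2375/2; threaded value p + q = 2377; c = 28025; 28025 = 5^2 * 19 * 59; number of divisors = (2+1) * (1+1) * (1+1) = 12; answer 12
Stage 3: Y2 = 12; d = -28; cross terms: (-24*-38 - 28*-22)=1528, (28*6 - -28*-38)=-896, (-28*-11 - -8*6)=356, (-8*-22 - -24*-11)=-88; twice the area = |900| = 900; area = 450; boundary points = 4 + 4 + 1 + 1 = 10; strictly interior points = area - boundary/2 + 1 = 446; answer 446

446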